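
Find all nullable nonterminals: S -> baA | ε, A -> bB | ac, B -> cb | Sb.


A nonterminal is nullable iff some alternative derives ε (directly, or every symbol in it is nullable)
Nullable: {S}


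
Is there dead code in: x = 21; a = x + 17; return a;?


x is read by a's definition; a is returned
No dead code


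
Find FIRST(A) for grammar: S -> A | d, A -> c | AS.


Per alternative of A: FIRST(c) = {c}; FIRST(AS) = {c}
FIRST(A) = {c}


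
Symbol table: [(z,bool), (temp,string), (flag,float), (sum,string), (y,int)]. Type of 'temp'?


Lookup 'temp' → type string


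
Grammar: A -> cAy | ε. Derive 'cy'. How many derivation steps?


Derivation: A => cAy => cy
Steps: 2


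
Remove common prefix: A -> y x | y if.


Common prefix: 'y'
Factored: A -> y A', A' -> x | if


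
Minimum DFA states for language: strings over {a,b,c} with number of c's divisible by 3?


Track (count of c) mod 3: states 0..2, accept at 0
Minimal DFA: 3 states


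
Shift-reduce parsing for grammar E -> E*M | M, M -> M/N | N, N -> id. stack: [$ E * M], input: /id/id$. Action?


'/' can extend M; shift to build M -> M/N
Action: shift


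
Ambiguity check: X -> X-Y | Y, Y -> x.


precedence layered via separate nonterminal Y: deterministic
Unambiguous


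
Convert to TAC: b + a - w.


Break into single-operator statements:
t1 = b + a
t2 = t1 - w


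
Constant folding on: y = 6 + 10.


6 + 10 = 16 at compile time
Optimized: y = 16


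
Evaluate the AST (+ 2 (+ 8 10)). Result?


Evaluate inner: (+ 8 10) = 18
Evaluate root: (+ 2 18) = 20
Result: 20


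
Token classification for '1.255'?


Pattern: digits with a decimal point
Type: FLOAT_LITERAL


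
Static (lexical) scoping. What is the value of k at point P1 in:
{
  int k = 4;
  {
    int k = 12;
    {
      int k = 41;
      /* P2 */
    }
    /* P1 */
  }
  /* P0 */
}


k declared in the same block as P1
k = 12


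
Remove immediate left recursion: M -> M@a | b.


Left-recursive alternatives: M@a; non-recursive: b
Introduce M': M -> bM', M' -> @aM' | ε


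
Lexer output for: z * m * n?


Scan left to right, longest-match per lexeme
Tokens: ID(z), OP(*), ID(m), OP(*), ID(n)


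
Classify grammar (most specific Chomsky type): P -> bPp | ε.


Single nonterminal LHS, but b^n p^n is not regular
Classification: Type 2 (Context-Free)


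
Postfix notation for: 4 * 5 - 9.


Left to right (same or higher precedence on left)
Postfix: 4 5 * 9 -


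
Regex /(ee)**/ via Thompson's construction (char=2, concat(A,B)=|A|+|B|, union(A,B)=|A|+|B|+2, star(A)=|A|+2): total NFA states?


Syntax tree has 2 char leaf(s), 0 union(s), 2 star(s)
chars contribute 2×2 = 4; each union adds +2; each star adds +2
Total: 4 + 0 + 4 = 8 states


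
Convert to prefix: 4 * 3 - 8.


left-to-right (same/higher precedence on left): tree is (- (* 4 3) 8)
Prefix: - * 4 3 8


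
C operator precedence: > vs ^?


'>' is relational (level 7); '^' is bitwise XOR (level 4)
Higher level binds tighter
'>' has higher precedence than '^'


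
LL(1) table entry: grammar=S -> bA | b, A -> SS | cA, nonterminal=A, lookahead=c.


For [A, c]: 'c' ∈ FIRST(cA)
Entry: A -> cA


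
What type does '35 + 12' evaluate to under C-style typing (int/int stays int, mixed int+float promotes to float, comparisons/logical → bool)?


Operand types: int + int
Rule: mixed int/float promotes to float; int/int stays int
Result type: int


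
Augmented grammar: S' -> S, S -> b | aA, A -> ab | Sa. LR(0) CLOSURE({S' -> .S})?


Start: S' -> .S
For each item with dot before a nonterminal B, add B -> .γ for every B-production
Closure: [S' -> .S, S -> .b, S -> .aA]


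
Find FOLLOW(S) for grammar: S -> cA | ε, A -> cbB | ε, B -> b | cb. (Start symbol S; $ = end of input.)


$ ∈ FOLLOW(S). For each A -> αBβ: add FIRST(β)\{ε} to FOLLOW(B); if β nullable, add FOLLOW(A).
FOLLOW(S) = {$}


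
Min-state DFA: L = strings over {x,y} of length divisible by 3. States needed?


Track length mod 3: states 0..2, accept at 0
Minimal DFA: 3 states


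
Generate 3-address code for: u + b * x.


Break into single-operator statements:
t1 = b * x
t2 = u + t1


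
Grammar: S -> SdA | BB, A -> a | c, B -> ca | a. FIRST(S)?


Per alternative of S: FIRST(SdA) = {a, c}; FIRST(BB) = {a, c}
FIRST(S) = {a, c}


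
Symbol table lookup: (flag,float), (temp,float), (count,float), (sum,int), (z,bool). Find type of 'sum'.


Lookup 'sum' → type int


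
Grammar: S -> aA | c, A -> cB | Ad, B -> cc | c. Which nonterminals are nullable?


A nonterminal is nullable iff some alternative derives ε (directly, or every symbol in it is nullable)
Nullable: {}


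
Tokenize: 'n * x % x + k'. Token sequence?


Scan left to right, longest-match per lexeme
Tokens: ID(n), OP(*), ID(x), OP(%), ID(x), OP(+), ID(k)


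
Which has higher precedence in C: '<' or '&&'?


'<' is relational (level 7); '&&' is logical AND (level 2)
Higher level binds tighter
'<' has higher precedence than '&&'


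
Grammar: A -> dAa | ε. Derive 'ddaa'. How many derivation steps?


Derivation: A => dAa => ddAaa => ddaa
Steps: 3


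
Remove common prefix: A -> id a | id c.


Common prefix: 'id'
Factored: A -> id A', A' -> a | c


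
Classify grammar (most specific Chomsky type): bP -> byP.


LHS has context (more than one symbol) and |LHS| ≤ |RHS|
Classification: Type 1 (Context-Sensitive)


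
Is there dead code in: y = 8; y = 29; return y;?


first assignment to y is overwritten before any read
Dead: 'y = 8'


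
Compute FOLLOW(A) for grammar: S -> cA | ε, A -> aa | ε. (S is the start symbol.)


$ ∈ FOLLOW(S). For each A -> αBβ: add FIRST(β)\{ε} to FOLLOW(B); if β nullable, add FOLLOW(A).
FOLLOW(A) = {$}


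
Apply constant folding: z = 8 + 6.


8 + 6 = 14 at compile time
Optimized: z = 14


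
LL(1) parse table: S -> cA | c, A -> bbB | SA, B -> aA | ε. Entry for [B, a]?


For [B, a]: 'a' ∈ FIRST(aA)
Entry: B -> aA


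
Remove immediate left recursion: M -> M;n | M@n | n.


Left-recursive alternatives: M;n, M@n; non-recursive: n
Introduce M': M -> nM', M' -> ;nM' | @nM' | ε


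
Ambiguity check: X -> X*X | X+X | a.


'a*a+a' has two parse trees (no precedence encoded between * and +)
Ambiguous


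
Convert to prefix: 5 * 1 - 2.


left-to-right (same/higher precedence on left): tree is (- (* 5 1) 2)
Prefix: - * 5 1 2


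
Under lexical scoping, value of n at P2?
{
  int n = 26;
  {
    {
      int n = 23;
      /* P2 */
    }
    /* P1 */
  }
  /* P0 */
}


n declared in the same block as P2
n = 23


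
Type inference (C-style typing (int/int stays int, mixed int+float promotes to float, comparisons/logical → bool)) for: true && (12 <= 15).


Operand types: bool && bool
Rule: logical operators take bool operands and yield bool
Result type: bool


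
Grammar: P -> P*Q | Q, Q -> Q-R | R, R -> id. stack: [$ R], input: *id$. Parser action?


'R' (not preceded by Q-) is the handle for Q -> R
Action: reduce (Q -> R)


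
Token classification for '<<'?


Pattern: operator symbol
Type: OPERATOR


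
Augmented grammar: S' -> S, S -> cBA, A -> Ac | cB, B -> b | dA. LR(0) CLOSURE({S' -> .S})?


Start: S' -> .S
For each item with dot before a nonterminal B, add B -> .γ for every B-production
Closure: [S' -> .S, S -> .cBA]


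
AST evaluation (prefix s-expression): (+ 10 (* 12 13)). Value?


Evaluate inner: (* 12 13) = 156
Evaluate root: (+ 10 156) = 166
Result: 166


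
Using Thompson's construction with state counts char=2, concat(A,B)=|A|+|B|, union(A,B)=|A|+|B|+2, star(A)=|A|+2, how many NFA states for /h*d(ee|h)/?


Syntax tree has 5 char leaf(s), 1 union(s), 1 star(s)
chars contribute 5×2 = 10; each union adds +2; each star adds +2
Total: 10 + 2 + 2 = 14 states


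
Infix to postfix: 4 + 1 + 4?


Left to right (same or higher precedence on left)
Postfix: 4 1 + 4 +


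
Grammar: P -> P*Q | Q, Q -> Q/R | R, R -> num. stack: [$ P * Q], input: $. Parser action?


handle 'P*Q' on top; lookahead ∈ FOLLOW(P) = {*, $}
Action: reduce (P -> P*Q)


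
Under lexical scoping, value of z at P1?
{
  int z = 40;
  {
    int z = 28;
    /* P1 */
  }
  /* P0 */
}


z declared in the same block as P1
z = 28


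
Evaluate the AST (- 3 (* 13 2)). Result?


Evaluate inner: (* 13 2) = 26
Evaluate root: (- 3 26) = -23
Result: -23


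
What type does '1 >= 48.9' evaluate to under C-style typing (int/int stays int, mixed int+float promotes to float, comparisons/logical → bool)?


Operand types: int >= float
Rule: comparison yields bool
Result type: bool


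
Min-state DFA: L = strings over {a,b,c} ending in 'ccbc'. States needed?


Track the longest suffix of input matching a prefix of 'ccbc': 5 classes (prefixes of length 0..4)
Minimal DFA: 5 states


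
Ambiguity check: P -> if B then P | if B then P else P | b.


dangling else: 'if B then if B then b else b' parses two ways
Ambiguous


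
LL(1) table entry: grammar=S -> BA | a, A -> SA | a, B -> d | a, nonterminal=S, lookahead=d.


For [S, d]: 'd' ∈ FIRST(BA)
Entry: S -> BA


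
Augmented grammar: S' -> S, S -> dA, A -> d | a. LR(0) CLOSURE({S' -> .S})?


Start: S' -> .S
For each item with dot before a nonterminal B, add B -> .γ for every B-production
Closure: [S' -> .S, S -> .dA]


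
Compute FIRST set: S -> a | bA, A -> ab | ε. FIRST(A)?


Per alternative of A: FIRST(ab) = {a}; FIRST(ε) = {ε}
FIRST(A) = {a, ε}


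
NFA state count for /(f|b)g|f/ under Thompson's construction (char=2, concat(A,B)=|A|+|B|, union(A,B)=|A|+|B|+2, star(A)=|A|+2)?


Syntax tree has 4 char leaf(s), 2 union(s), 0 star(s)
chars contribute 4×2 = 8; each union adds +2; each star adds +2
Total: 8 + 4 + 0 = 12 states


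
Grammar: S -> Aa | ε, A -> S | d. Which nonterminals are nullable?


A nonterminal is nullable iff some alternative derives ε (directly, or every symbol in it is nullable)
Nullable: {A, S}


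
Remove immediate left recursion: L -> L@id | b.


Left-recursive alternatives: L@id; non-recursive: b
Introduce L': L -> bL', L' -> @idL' | ε


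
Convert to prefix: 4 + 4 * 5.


'*' binds tighter: tree is (+ 4 (* 4 5))
Prefix: + 4 * 4 5


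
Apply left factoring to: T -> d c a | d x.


Common prefix: 'd'
Factored: T -> d T', T' -> c a | x


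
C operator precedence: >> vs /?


'/' is multiplicative (level 10); '>>' is shift (level 8)
Higher level binds tighter
'/' has higher precedence than '>>'


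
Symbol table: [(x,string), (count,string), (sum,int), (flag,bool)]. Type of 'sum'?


Lookup 'sum' → type int


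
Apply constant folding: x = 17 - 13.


17 - 13 = 4 at compile time
Optimized: x = 4


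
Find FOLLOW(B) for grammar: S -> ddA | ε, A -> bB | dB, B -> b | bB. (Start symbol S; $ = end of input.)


$ ∈ FOLLOW(S). For each A -> αBβ: add FIRST(β)\{ε} to FOLLOW(B); if β nullable, add FOLLOW(A).
FOLLOW(B) = {$}


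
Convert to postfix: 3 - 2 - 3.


Left to right (same or higher precedence on left)
Postfix: 3 2 - 3 -


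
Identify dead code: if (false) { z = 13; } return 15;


condition is constant false, so the whole block is unreachable
Dead: 'if (false) { z = 13; }'


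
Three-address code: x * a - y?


Break into single-operator statements:
t1 = x * a
t2 = t1 - y


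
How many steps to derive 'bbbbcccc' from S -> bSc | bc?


Derivation: S => bSc => bbScc => bbbSccc => bbbbcccc
Steps: 4


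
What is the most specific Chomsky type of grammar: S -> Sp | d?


Left-linear: every RHS is a terminal or one nonterminal followed by a terminal
Classification: Type 3 (Regular)


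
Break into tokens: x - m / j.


Scan left to right, longest-match per lexeme
Tokens: ID(x), OP(-), ID(m), OP(/), ID(j)


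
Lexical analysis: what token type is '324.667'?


Pattern: digits with a decimal point
Type: FLOAT_LITERAL


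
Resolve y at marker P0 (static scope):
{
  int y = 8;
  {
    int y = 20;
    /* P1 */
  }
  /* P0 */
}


y declared in the same block as P0
y = 8


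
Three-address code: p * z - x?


Break into single-operator statements:
t1 = p * z
t2 = t1 - x


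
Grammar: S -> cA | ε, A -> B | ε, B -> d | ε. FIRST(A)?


Per alternative of A: FIRST(B) = {d, ε}; FIRST(ε) = {ε}
FIRST(A) = {d, ε}


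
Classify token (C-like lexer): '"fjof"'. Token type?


Pattern: double-quoted sequence
Type: STRING_LITERAL


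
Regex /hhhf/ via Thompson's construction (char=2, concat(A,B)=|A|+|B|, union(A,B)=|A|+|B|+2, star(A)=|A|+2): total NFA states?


Syntax tree has 4 char leaf(s), 0 union(s), 0 star(s)
chars contribute 4×2 = 8; each union adds +2; each star adds +2
Total: 8 + 0 + 0 = 8 states


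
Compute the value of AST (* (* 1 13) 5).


Evaluate inner: (* 1 13) = 13
Evaluate root: (* 13 5) = 65
Result: 65


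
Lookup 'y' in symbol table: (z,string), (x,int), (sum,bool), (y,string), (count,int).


Lookup 'y' → type string


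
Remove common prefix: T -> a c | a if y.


Common prefix: 'a'
Factored: T -> a T', T' -> c | if y


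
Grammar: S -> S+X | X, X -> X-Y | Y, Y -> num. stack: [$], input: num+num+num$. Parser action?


no handle on stack; shift 'num'
Action: shift


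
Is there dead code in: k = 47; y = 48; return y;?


k is assigned but never read
Dead: 'k = 47'


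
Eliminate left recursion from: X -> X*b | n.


Left-recursive alternatives: X*b; non-recursive: n
Introduce X': X -> nX', X' -> *bX' | ε


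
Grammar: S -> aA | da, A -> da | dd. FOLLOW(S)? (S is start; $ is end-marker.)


$ ∈ FOLLOW(S). For each A -> αBβ: add FIRST(β)\{ε} to FOLLOW(B); if β nullable, add FOLLOW(A).
FOLLOW(S) = {$}


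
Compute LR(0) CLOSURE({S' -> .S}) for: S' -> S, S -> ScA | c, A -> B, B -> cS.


Start: S' -> .S
For each item with dot before a nonterminal B, add B -> .γ for every B-production
Closure: [S' -> .S, S -> .ScA, S -> .c]


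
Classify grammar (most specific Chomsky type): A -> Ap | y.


Left-linear: every RHS is a terminal or one nonterminal followed by a terminal
Classification: Type 3 (Regular)


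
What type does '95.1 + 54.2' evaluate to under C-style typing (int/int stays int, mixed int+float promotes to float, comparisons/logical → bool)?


Operand types: float + float
Rule: mixed int/float promotes to float; int/int stays int
Result type: float


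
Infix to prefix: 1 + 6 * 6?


'*' binds tighter: tree is (+ 1 (* 6 6))
Prefix: + 1 * 6 6


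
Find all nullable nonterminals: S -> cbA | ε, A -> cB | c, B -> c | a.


A nonterminal is nullable iff some alternative derives ε (directly, or every symbol in it is nullable)
Nullable: {S}


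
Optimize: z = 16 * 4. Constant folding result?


16 * 4 = 64 at compile time
Optimized: z = 64


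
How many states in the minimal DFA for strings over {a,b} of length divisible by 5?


Track length mod 5: states 0..4, accept at 0
Minimal DFA: 5 states


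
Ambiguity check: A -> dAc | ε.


balanced d^n…c^n: each string has a unique parse
Unambiguous


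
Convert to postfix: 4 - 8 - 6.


Left to right (same or higher precedence on left)
Postfix: 4 8 - 6 -


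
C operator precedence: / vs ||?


'/' is multiplicative (level 10); '||' is logical OR (level 1)
Higher level binds tighter
'/' has higher precedence than '||'


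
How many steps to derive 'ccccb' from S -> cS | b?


Derivation: S => cS => ccS => cccS => ccccS => ccccb
Steps: 5


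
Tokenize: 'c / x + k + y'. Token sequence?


Scan left to right, longest-match per lexeme
Tokens: ID(c), OP(/), ID(x), OP(+), ID(k), OP(+), ID(y)


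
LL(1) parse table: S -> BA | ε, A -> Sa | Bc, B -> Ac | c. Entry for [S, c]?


For [S, c]: 'c' ∈ FIRST(BA)
Entry: S -> BA


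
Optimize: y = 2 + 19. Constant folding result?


2 + 19 = 21 at compile time
Optimized: y = 21


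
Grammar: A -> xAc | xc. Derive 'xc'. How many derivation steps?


Derivation: A => xc
Steps: 1


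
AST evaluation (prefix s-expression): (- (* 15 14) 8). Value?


Evaluate inner: (* 15 14) = 210
Evaluate root: (- 210 8) = 202
Result: 202


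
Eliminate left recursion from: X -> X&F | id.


Left-recursive alternatives: X&F; non-recursive: id
Introduce X': X -> idX', X' -> &FX' | ε


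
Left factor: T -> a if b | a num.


Common prefix: 'a'
Factored: T -> a T', T' -> if b | num


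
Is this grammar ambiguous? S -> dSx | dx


balanced d^n…x^n: each string has a unique parse
Unambiguous


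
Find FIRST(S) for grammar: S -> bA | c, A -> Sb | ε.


Per alternative of S: FIRST(bA) = {b}; FIRST(c) = {c}
FIRST(S) = {b, c}


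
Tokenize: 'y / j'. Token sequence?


Scan left to right, longest-match per lexeme
Tokens: ID(y), OP(/), ID(j)


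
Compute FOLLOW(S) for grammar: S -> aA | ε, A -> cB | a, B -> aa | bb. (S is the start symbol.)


$ ∈ FOLLOW(S). For each A -> αBβ: add FIRST(β)\{ε} to FOLLOW(B); if β nullable, add FOLLOW(A).
FOLLOW(S) = {$}


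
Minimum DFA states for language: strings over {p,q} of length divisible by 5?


Track length mod 5: states 0..4, accept at 0
Minimal DFA: 5 states


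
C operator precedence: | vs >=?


'>=' is relational (level 7); '|' is bitwise OR (level 3)
Higher level binds tighter
'>=' has higher precedence than '|'


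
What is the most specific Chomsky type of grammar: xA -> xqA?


LHS has context (more than one symbol) and |LHS| ≤ |RHS|
Classification: Type 1 (Context-Sensitive)


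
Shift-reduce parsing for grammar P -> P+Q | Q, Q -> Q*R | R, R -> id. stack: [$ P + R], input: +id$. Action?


'R' (not preceded by Q*) is the handle for Q -> R
Action: reduce (Q -> R)


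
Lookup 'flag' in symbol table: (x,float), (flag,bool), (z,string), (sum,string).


Lookup 'flag' → type bool


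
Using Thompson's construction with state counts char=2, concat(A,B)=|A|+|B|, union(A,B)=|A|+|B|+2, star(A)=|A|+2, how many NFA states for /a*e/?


Syntax tree has 2 char leaf(s), 0 union(s), 1 star(s)
chars contribute 2×2 = 4; each union adds +2; each star adds +2
Total: 4 + 0 + 2 = 6 states


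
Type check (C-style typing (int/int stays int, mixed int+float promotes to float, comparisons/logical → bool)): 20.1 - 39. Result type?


Operand types: float - int
Rule: mixed int/float promotes to float; int/int stays int
Result type: float


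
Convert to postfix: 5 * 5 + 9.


Left to right (same or higher precedence on left)
Postfix: 5 5 * 9 +


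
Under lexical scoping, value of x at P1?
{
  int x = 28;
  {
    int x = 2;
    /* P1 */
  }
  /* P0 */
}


x declared in the same block as P1
x = 2


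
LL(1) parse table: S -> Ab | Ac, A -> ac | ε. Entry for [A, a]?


For [A, a]: 'a' ∈ FIRST(ac)
Entry: A -> ac


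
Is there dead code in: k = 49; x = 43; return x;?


k is assigned but never read
Dead: 'k = 49'


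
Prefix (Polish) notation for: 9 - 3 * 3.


'*' binds tighter: tree is (- 9 (* 3 3))
Prefix: - 9 * 3 3


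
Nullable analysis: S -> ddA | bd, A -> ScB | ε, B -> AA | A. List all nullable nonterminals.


A nonterminal is nullable iff some alternative derives ε (directly, or every symbol in it is nullable)
Nullable: {A, B}


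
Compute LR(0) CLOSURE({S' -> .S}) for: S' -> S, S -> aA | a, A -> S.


Start: S' -> .S
For each item with dot before a nonterminal B, add B -> .γ for every B-production
Closure: [S' -> .S, S -> .aA, S -> .a]


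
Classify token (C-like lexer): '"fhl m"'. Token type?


Pattern: double-quoted sequence
Type: STRING_LITERAL


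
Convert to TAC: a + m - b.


Break into single-operator statements:
t1 = a + m
t2 = t1 - b


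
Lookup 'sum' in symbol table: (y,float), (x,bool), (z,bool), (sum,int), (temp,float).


Lookup 'sum' → type int


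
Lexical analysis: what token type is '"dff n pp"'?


Pattern: double-quoted sequence
Type: STRING_LITERAL


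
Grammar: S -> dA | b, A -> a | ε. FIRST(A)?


Per alternative of A: FIRST(a) = {a}; FIRST(ε) = {ε}
FIRST(A) = {a, ε}


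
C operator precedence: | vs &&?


'|' is bitwise OR (level 3); '&&' is logical AND (level 2)
Higher level binds tighter
'|' has higher precedence than '&&'


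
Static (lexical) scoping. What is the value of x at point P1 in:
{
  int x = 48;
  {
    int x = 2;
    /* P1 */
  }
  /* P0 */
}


x declared in the same block as P1
x = 2


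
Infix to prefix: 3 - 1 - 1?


left-to-right (same/higher precedence on left): tree is (- (- 3 1) 1)
Prefix: - - 3 1 1


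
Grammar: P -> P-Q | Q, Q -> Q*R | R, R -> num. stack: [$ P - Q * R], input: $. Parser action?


handle 'Q*R' on top
Action: reduce (Q -> Q*R)


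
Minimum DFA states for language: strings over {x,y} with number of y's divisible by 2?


Track (count of y) mod 2: states 0..1, accept at 0
Minimal DFA: 2 states


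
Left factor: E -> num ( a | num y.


Common prefix: 'num'
Factored: E -> num E', E' -> ( a | y


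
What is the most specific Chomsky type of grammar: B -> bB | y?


Right-linear: every RHS is a terminal or a terminal followed by one nonterminal
Classification: Type 3 (Regular)


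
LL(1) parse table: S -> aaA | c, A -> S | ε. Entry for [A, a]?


For [A, a]: 'a' ∈ FIRST(S)
Entry: A -> S


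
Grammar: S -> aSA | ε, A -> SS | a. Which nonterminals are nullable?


A nonterminal is nullable iff some alternative derives ε (directly, or every symbol in it is nullable)
Nullable: {A, S}


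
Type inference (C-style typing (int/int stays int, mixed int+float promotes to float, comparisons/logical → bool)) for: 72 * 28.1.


Operand types: int * float
Rule: mixed int/float promotes to float; int/int stays int
Result type: float


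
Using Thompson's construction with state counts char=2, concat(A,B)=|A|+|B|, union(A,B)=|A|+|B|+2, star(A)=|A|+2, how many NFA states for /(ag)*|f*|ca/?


Syntax tree has 5 char leaf(s), 2 union(s), 2 star(s)
chars contribute 5×2 = 10; each union adds +2; each star adds +2
Total: 10 + 4 + 4 = 18 states


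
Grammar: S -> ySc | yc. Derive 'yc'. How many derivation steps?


Derivation: S => yc
Steps: 1


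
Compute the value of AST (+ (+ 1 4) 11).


Evaluate inner: (+ 1 4) = 5
Evaluate root: (+ 5 11) = 16
Result: 16


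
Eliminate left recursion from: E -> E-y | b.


Left-recursive alternatives: E-y; non-recursive: b
Introduce E': E -> bE', E' -> -yE' | ε


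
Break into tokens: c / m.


Scan left to right, longest-match per lexeme
Tokens: ID(c), OP(/), ID(m)


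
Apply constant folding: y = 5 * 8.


5 * 8 = 40 at compile time
Optimized: y = 40


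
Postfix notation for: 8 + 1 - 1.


Left to right (same or higher precedence on left)
Postfix: 8 1 + 1 -


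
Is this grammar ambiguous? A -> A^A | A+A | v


'v^v+v' has two parse trees (no precedence encoded between ^ and +)
Ambiguous


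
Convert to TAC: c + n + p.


Break into single-operator statements:
t1 = c + n
t2 = t1 + p


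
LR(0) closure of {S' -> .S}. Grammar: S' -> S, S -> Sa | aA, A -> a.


Start: S' -> .S
For each item with dot before a nonterminal B, add B -> .γ for every B-production
Closure: [S' -> .S, S -> .Sa, S -> .aA]


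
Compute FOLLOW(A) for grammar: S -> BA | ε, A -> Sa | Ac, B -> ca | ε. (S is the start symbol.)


$ ∈ FOLLOW(S). For each A -> αBβ: add FIRST(β)\{ε} to FOLLOW(B); if β nullable, add FOLLOW(A).
FOLLOW(A) = {$, a, c}


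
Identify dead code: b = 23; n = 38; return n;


b is assigned but never read
Dead: 'b = 23'


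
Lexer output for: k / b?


Scan left to right, longest-match per lexeme
Tokens: ID(k), OP(/), ID(b)


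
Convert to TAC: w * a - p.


Break into single-operator statements:
t1 = w * a
t2 = t1 - p


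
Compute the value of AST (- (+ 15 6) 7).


Evaluate inner: (+ 15 6) = 21
Evaluate root: (- 21 7) = 14
Result: 14


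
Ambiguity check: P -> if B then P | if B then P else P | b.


dangling else: 'if B then if B then b else b' parses two ways
Ambiguous


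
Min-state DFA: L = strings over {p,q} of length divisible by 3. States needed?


Track length mod 3: states 0..2, accept at 0
Minimal DFA: 3 states


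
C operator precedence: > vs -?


'-' is additive (level 9); '>' is relational (level 7)
Higher level binds tighter
'-' has higher precedence than '>'


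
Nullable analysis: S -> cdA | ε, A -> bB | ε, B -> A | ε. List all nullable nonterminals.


A nonterminal is nullable iff some alternative derives ε (directly, or every symbol in it is nullable)
Nullable: {A, B, S}


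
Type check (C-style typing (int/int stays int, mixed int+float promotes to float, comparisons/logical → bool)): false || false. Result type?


Operand types: bool || bool
Rule: logical operators take bool operands and yield bool
Result type: bool


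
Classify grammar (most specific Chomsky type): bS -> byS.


LHS has context (more than one symbol) and |LHS| ≤ |RHS|
Classification: Type 1 (Context-Sensitive)


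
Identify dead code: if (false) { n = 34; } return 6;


condition is constant false, so the whole block is unreachable
Dead: 'if (false) { n = 34; }'


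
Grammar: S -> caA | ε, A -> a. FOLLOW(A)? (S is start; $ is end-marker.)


$ ∈ FOLLOW(S). For each A -> αBβ: add FIRST(β)\{ε} to FOLLOW(B); if β nullable, add FOLLOW(A).
FOLLOW(A) = {$}


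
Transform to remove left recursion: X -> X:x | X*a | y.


Left-recursive alternatives: X:x, X*a; non-recursive: y
Introduce X': X -> yX', X' -> :xX' | *aX' | ε


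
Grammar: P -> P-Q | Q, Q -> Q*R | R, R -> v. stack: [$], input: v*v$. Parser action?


no handle on stack; shift 'v'
Action: shift


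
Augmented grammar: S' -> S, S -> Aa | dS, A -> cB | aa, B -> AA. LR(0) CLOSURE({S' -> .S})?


Start: S' -> .S
For each item with dot before a nonterminal B, add B -> .γ for every B-production
Closure: [S' -> .S, S -> .Aa, S -> .dS, A -> .cB, A -> .aa]


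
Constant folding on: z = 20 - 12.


20 - 12 = 8 at compile time
Optimized: z = 8


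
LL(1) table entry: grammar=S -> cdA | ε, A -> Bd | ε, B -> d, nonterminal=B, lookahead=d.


For [B, d]: 'd' ∈ FIRST(d)
Entry: B -> d


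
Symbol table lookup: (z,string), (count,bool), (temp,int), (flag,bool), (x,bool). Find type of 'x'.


Lookup 'x' → type bool


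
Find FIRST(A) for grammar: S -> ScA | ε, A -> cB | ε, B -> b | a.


Per alternative of A: FIRST(cB) = {c}; FIRST(ε) = {ε}
FIRST(A) = {c, ε}


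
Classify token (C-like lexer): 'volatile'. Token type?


Pattern: reserved word
Type: KEYWORD


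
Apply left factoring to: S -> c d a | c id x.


Common prefix: 'c'
Factored: S -> c S', S' -> d a | id x


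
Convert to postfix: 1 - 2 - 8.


Left to right (same or higher precedence on left)
Postfix: 1 2 - 8 -


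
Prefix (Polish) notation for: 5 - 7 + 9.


left-to-right (same/higher precedence on left): tree is (+ (- 5 7) 9)
Prefix: + - 5 7 9


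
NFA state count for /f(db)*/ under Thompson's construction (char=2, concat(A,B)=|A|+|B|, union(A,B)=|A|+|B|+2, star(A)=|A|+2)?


Syntax tree has 3 char leaf(s), 0 union(s), 1 star(s)
chars contribute 3×2 = 6; each union adds +2; each star adds +2
Total: 6 + 0 + 2 = 8 states


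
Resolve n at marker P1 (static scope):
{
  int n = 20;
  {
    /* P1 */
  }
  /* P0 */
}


P1's block does not declare n; resolves to the enclosing declaration at depth 0
n = 20


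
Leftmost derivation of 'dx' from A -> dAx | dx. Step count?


Derivation: A => dx
Steps: 1


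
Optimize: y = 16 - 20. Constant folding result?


16 - 20 = -4 at compile time
Optimized: y = -4


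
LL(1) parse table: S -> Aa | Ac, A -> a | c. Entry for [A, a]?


For [A, a]: 'a' ∈ FIRST(a)
Entry: A -> a


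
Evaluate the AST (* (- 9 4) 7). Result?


Evaluate inner: (- 9 4) = 5
Evaluate root: (* 5 7) = 35
Result: 35


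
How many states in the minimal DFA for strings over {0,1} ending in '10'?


Track the longest suffix of input matching a prefix of '10': 3 classes (prefixes of length 0..2)
Minimal DFA: 3 states


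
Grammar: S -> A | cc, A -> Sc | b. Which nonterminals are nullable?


A nonterminal is nullable iff some alternative derives ε (directly, or every symbol in it is nullable)
Nullable: {}


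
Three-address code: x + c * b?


Break into single-operator statements:
t1 = c * b
t2 = x + t1


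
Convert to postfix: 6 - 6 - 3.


Left to right (same or higher precedence on left)
Postfix: 6 6 - 3 -


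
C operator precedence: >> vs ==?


'>>' is shift (level 8); '==' is equality (level 6)
Higher level binds tighter
'>>' has higher precedence than '=='


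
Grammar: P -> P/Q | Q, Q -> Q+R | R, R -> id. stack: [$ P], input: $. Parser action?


start symbol P on stack, input exhausted
Action: accept


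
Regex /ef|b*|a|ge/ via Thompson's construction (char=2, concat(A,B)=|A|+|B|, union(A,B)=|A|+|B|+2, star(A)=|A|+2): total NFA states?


Syntax tree has 6 char leaf(s), 3 union(s), 1 star(s)
chars contribute 6×2 = 12; each union adds +2; each star adds +2
Total: 12 + 6 + 2 = 20 states


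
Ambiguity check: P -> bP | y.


right-linear, alternatives start with distinct terminals 'b' vs 'y': unique leftmost derivation
Unambiguous


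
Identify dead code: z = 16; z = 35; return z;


first assignment to z is overwritten before any read
Dead: 'z = 16'


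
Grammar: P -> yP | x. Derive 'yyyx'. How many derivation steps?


Derivation: P => yP => yyP => yyyP => yyyx
Steps: 4


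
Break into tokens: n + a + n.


Scan left to right, longest-match per lexeme
Tokens: ID(n), OP(+), ID(a), OP(+), ID(n)


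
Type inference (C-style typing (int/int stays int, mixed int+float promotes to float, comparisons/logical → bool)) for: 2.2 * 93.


Operand types: float * int
Rule: mixed int/float promotes to float; int/int stays int
Result type: float


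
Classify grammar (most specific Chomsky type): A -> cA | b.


Right-linear: every RHS is a terminal or a terminal followed by one nonterminal
Classification: Type 3 (Regular)


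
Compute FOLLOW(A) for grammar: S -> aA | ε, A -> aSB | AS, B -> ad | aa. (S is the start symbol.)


$ ∈ FOLLOW(S). For each A -> αBβ: add FIRST(β)\{ε} to FOLLOW(B); if β nullable, add FOLLOW(A).
FOLLOW(A) = {$, a}


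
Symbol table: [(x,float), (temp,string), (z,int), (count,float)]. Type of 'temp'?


Lookup 'temp' → type string


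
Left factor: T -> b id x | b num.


Common prefix: 'b'
Factored: T -> b T', T' -> id x | num


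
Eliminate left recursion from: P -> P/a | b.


Left-recursive alternatives: P/a; non-recursive: b
Introduce P': P -> bP', P' -> /aP' | ε


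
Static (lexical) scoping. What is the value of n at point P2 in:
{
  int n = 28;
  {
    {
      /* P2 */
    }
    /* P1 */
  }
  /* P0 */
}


P2's block does not declare n; resolves to the enclosing declaration at depth 0
n = 28


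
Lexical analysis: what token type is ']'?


Pattern: delimiter/punctuation
Type: PUNCTUATION


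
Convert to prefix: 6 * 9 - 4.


left-to-right (same/higher precedence on left): tree is (- (* 6 9) 4)
Prefix: - * 6 9 4


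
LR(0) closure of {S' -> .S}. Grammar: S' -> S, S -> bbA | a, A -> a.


Start: S' -> .S
For each item with dot before a nonterminal B, add B -> .γ for every B-production
Closure: [S' -> .S, S -> .bbA, S -> .a]


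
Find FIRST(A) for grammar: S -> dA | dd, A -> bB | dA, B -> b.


Per alternative of A: FIRST(bB) = {b}; FIRST(dA) = {d}
FIRST(A) = {b, d}


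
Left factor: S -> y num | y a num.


Common prefix: 'y'
Factored: S -> y S', S' -> num | a num


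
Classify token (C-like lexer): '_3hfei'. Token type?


Pattern: letter/underscore followed by alphanumerics, not a keyword
Type: IDENTIFIER


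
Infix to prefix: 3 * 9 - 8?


left-to-right (same/higher precedence on left): tree is (- (* 3 9) 8)
Prefix: - * 3 9 8


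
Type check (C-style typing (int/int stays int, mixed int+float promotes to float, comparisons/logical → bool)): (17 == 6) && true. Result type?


Operand types: bool && bool
Rule: logical operators take bool operands and yield bool
Result type: bool


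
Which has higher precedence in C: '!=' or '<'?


'<' is relational (level 7); '!=' is equality (level 6)
Higher level binds tighter
'<' has higher precedence than '!='


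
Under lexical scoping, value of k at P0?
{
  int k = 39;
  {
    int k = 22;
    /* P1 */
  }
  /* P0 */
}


k declared in the same block as P0
k = 39


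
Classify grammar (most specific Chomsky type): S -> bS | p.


Right-linear: every RHS is a terminal or a terminal followed by one nonterminal
Classification: Type 3 (Regular)


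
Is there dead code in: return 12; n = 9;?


statement follows a return and is unreachable
Dead: 'n = 9'


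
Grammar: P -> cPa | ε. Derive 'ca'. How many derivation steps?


Derivation: P => cPa => ca
Steps: 2


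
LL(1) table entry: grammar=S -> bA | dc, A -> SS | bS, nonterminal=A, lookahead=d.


For [A, d]: 'd' ∈ FIRST(SS)
Entry: A -> SS


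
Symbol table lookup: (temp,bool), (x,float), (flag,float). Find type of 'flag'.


Lookup 'flag' → type float


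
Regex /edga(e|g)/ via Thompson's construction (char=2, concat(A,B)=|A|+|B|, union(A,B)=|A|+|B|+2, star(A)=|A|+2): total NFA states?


Syntax tree has 6 char leaf(s), 1 union(s), 0 star(s)
chars contribute 6×2 = 12; each union adds +2; each star adds +2
Total: 12 + 2 + 0 = 14 states


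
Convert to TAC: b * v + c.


Break into single-operator statements:
t1 = b * v
t2 = t1 + c


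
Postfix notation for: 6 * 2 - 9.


Left to right (same or higher precedence on left)
Postfix: 6 2 * 9 -


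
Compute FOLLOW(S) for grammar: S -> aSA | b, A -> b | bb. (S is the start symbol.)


$ ∈ FOLLOW(S). For each A -> αBβ: add FIRST(β)\{ε} to FOLLOW(B); if β nullable, add FOLLOW(A).
FOLLOW(S) = {$, b}


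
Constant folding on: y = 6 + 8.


6 + 8 = 14 at compile time
Optimized: y = 14


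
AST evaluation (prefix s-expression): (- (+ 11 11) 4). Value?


Evaluate inner: (+ 11 11) = 22
Evaluate root: (- 22 4) = 18
Result: 18


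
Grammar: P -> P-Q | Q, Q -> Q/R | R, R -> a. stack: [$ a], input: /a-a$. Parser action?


'a' on top is the handle for R -> a
Action: reduce (R -> a)


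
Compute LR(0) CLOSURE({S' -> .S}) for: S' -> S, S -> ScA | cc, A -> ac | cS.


Start: S' -> .S
For each item with dot before a nonterminal B, add B -> .γ for every B-production
Closure: [S' -> .S, S -> .ScA, S -> .cc]


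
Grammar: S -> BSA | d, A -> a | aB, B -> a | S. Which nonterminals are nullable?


A nonterminal is nullable iff some alternative derives ε (directly, or every symbol in it is nullable)
Nullable: {}


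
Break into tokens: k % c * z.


Scan left to right, longest-match per lexeme
Tokens: ID(k), OP(%), ID(c), OP(*), ID(z)


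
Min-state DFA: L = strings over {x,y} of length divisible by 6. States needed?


Track length mod 6: states 0..5, accept at 0
Minimal DFA: 6 states


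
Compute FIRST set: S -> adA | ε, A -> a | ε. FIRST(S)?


Per alternative of S: FIRST(adA) = {a}; FIRST(ε) = {ε}
FIRST(S) = {a, ε}


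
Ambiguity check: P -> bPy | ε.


balanced b^n…y^n: each string has a unique parse
Unambiguous


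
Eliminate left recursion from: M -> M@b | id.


Left-recursive alternatives: M@b; non-recursive: id
Introduce M': M -> idM', M' -> @bM' | ε


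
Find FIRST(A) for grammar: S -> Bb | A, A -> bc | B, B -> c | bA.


Per alternative of A: FIRST(bc) = {b}; FIRST(B) = {b, c}
FIRST(A) = {b, c}


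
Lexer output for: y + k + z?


Scan left to right, longest-match per lexeme
Tokens: ID(y), OP(+), ID(k), OP(+), ID(z)


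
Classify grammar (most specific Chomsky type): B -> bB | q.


Right-linear: every RHS is a terminal or a terminal followed by one nonterminal
Classification: Type 3 (Regular)


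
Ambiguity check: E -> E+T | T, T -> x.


precedence layered via separate nonterminal T: deterministic
Unambiguous


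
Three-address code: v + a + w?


Break into single-operator statements:
t1 = v + a
t2 = t1 + w


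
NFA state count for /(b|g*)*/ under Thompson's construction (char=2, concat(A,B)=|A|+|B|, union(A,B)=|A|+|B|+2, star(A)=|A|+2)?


Syntax tree has 2 char leaf(s), 1 union(s), 2 star(s)
chars contribute 2×2 = 4; each union adds +2; each star adds +2
Total: 4 + 2 + 4 = 10 states


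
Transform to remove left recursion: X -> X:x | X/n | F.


Left-recursive alternatives: X:x, X/n; non-recursive: F
Introduce X': X -> FX', X' -> :xX' | /nX' | ε


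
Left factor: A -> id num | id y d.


Common prefix: 'id'
Factored: A -> id A', A' -> num | y d


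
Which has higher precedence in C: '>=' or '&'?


'>=' is relational (level 7); '&' is bitwise AND (level 5)
Higher level binds tighter
'>=' has higher precedence than '&'


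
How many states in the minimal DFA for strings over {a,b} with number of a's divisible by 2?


Track (count of a) mod 2: states 0..1, accept at 0
Minimal DFA: 2 states


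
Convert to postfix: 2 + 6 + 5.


Left to right (same or higher precedence on left)
Postfix: 2 6 + 5 +


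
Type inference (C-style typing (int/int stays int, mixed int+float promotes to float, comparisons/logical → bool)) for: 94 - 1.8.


Operand types: int - float
Rule: mixed int/float promotes to float; int/int stays int
Result type: float


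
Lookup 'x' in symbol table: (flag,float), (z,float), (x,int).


Lookup 'x' → type int


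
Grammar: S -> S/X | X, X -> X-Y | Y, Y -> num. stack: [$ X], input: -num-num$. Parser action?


shift '-' to continue X -> X-Y
Action: shift


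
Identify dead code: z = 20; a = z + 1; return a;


z is read by a's definition; a is returned
No dead code


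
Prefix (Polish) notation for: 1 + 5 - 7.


left-to-right (same/higher precedence on left): tree is (- (+ 1 5) 7)
Prefix: - + 1 5 7


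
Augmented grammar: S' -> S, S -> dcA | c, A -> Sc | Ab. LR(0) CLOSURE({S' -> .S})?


Start: S' -> .S
For each item with dot before a nonterminal B, add B -> .γ for every B-production
Closure: [S' -> .S, S -> .dcA, S -> .c]


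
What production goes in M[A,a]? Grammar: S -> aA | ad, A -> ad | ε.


For [A, a]: 'a' ∈ FIRST(ad)
Entry: A -> ad


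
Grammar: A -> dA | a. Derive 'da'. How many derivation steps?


Derivation: A => dA => da
Steps: 2


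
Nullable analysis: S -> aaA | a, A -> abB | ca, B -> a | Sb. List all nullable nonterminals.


A nonterminal is nullable iff some alternative derives ε (directly, or every symbol in it is nullable)
Nullable: {}


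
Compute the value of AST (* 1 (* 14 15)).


Evaluate inner: (* 14 15) = 210
Evaluate root: (* 1 210) = 210
Result: 210


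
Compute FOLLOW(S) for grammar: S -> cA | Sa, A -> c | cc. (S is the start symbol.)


$ ∈ FOLLOW(S). For each A -> αBβ: add FIRST(β)\{ε} to FOLLOW(B); if β nullable, add FOLLOW(A).
FOLLOW(S) = {$, a}


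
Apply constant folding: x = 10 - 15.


10 - 15 = -5 at compile time
Optimized: x = -5


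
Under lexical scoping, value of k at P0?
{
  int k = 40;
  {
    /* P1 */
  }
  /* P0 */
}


k declared in the same block as P0
k = 40
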